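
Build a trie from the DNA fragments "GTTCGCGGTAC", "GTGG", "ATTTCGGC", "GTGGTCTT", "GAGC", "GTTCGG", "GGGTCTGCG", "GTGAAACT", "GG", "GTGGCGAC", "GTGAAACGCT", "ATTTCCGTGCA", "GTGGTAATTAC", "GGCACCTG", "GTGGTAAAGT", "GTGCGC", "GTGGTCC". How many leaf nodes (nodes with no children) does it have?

Leaves are exactly the stored words that no other stored word extends.
Those words: "ATTTCCGTGCA", "ATTTCGGC", "GAGC", "GGCACCTG", "GGGTCTGCG", "GTGAAACGCT", "GTGAAACT", "GTGCGC", "GTGGCGAC", "GTGGTAAAGT", "GTGGTAATTAC", "GTGGTCC", "GTGGTCTT", "GTTCGCGGTAC", "GTTCGG"
Leaf count: 15

15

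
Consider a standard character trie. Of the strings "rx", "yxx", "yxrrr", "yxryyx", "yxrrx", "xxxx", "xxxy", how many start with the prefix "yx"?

Filter for entries beginning with "yx":
Words under "yx": yxrrr, yxrrx, yxryyx, yxx
Count: 4

4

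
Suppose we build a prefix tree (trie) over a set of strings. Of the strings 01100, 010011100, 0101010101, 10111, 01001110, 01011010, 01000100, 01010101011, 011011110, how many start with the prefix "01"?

8

Traverse to the node for "01", then collect every word in that subtree.
Matches: "01000100", "01001110", "010011100", "0101010101", "01010101011", "01011010", "01100", "011011110"
Count: 8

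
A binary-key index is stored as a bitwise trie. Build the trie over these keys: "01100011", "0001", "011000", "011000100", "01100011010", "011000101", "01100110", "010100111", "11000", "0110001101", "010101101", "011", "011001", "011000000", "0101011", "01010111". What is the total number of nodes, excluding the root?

Insert word by word; a character creates a node only if that edge doesn't already exist:
  "01100011" → 8 new (0, 1, 1, 0, 0, 0, 1, 1)
  "0001" → prefix "0" already present; 3 new (0, 0, 1)
  "011000" → prefix "011000" already present; 0 new (none)
  "011000100" → prefix "0110001" already present; 2 new (0, 0)
  "01100011010" → prefix "01100011" already present; 3 new (0, 1, 0)
  "011000101" → prefix "01100010" already present; 1 new (1)
  "01100110" → prefix "01100" already present; 3 new (1, 1, 0)
  "010100111" → prefix "01" already present; 7 new (0, 1, 0, 0, 1, 1, 1)
  "11000" → 5 new (1, 1, 0, 0, 0)
  "0110001101" → prefix "0110001101" already present; 0 new (none)
  "010101101" → prefix "01010" already present; 4 new (1, 1, 0, 1)
  "011" → prefix "011" already present; 0 new (none)
  "011001" → prefix "011001" already present; 0 new (none)
  "011000000" → prefix "011000" already present; 3 new (0, 0, 0)
  "0101011" → prefix "0101011" already present; 0 new (none)
  "01010111" → prefix "0101011" already present; 1 new (1)
Total nodes = 8 + 3 + 0 + 2 + 3 + 1 + 3 + 7 + 5 + 0 + 4 + 0 + 0 + 3 + 0 + 1 = 40

40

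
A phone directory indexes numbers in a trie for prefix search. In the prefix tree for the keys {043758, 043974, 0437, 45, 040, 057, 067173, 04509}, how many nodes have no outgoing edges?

A leaf is a node with no children — equivalently, the end of a word that is not a proper prefix of any other stored word.
Those words: "040", "043758", "043974", "04509", "057", "067173", "45"
Leaf count: 7

7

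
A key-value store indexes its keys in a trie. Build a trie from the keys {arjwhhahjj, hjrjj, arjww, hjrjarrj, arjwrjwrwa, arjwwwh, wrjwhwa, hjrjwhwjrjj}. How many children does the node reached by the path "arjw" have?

Follow the path "arjw" to its node, then look at its outgoing edges.
Distinct next characters after "arjw": h, r, w.
That node has 3 child edges.

3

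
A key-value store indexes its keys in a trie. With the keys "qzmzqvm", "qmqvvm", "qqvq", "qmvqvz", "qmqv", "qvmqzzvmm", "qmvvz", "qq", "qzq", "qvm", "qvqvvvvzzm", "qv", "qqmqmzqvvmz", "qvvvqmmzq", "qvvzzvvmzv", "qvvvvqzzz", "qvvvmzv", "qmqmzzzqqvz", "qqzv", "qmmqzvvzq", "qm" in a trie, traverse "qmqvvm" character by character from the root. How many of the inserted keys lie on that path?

3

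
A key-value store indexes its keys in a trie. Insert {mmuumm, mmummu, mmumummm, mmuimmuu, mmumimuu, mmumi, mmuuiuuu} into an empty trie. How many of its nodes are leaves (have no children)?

A leaf is a node with no children — equivalently, the end of a word that is not a proper prefix of any other stored word.
Those words: "mmuimmuu", "mmumimuu", "mmummu", "mmumummm", "mmuuiuuu", "mmuumm"
Leaf count: 6

6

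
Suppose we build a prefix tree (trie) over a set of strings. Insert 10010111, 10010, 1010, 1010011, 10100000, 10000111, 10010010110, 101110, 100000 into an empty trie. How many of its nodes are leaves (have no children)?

7

A leaf is a node with no children — equivalently, the end of a word that is not a proper prefix of any other stored word.
Those words: "100000", "10000111", "10010010110", "10010111", "10100000", "1010011", "101110"
Leaf count: 7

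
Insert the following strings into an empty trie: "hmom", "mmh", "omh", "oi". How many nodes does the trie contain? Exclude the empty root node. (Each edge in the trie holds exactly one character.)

11

Trace insertions, counting only characters that open a new branch:
  "hmom" → 4 new (h, m, o, m)
  "mmh" → 3 new (m, m, h)
  "omh" → 3 new (o, m, h)
  "oi" → prefix "o" already present; 1 new (i)
Total nodes = 4 + 3 + 3 + 1 = 11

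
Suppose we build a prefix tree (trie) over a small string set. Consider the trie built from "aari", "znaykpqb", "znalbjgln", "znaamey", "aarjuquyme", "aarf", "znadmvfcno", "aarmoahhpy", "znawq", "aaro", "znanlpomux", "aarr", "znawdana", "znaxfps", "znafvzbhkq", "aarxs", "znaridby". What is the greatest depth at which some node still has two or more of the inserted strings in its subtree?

4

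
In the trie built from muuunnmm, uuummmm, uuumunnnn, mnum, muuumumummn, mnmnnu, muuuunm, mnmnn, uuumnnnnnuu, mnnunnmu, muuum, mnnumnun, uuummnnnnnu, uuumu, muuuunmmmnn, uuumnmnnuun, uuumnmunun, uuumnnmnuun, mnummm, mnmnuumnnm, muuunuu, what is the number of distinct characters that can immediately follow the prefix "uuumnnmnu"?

Walk "uuumnnmnu" from the root, arriving at one node.
Distinct next characters after "uuumnnmnu": u.
That node has 1 child edge.

1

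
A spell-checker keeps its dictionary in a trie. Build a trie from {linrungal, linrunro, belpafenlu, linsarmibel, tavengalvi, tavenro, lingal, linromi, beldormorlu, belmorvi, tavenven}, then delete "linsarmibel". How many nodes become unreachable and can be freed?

8

After clearing the end-marker at "linsarmibel", prune upward until reaching a node still needed by another word.
The suffix "sarmibel" (8 nodes) is used only by "linsarmibel"; the node for "lin" still has the child "r", so pruning stops there.
Nodes removed: 8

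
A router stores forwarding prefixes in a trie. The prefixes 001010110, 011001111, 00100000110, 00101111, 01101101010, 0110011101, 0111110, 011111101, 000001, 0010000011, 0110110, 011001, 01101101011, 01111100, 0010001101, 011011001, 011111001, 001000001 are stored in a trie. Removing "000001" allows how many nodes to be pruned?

After clearing the end-marker at "000001", prune upward until reaching a node still needed by another word.
The suffix "0001" (4 nodes) is used only by "000001"; the node for "00" still has the child "1", so pruning stops there.
Nodes removed: 4

4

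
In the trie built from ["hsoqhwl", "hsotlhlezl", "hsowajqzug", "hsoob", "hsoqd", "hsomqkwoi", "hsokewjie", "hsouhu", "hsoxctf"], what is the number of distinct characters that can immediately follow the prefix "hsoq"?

2

The children of the "hsoq" node are the distinct next characters among strings starting with "hsoq".
Characters that immediately follow "hsoq" among the stored strings: {d, h}.
That node has 2 child edges.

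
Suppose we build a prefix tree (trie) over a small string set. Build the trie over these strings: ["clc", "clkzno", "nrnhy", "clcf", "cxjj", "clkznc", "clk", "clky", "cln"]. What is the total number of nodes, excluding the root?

Count nodes per top-level branch (shared prefixes stored once):
  'c'-branch (clc, clcf, clk, clky, clkznc, clkzno, cln, cxjj): 14 nodes
  'n'-branch (nrnhy): 5 nodes
Sum: 19

19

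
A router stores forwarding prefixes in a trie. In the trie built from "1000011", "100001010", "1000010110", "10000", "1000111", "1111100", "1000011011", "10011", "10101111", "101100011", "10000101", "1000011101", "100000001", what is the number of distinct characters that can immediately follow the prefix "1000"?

Follow the path "1000" to its node, then look at its outgoing edges.
Distinct next characters after "1000": 0, 1.
That node has 2 child edges.

2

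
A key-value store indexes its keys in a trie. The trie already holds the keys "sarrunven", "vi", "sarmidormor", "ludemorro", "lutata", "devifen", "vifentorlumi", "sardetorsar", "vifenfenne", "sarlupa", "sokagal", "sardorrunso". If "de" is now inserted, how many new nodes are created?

"de" is already a full path in the trie; only an end-marker is added.
No new nodes are needed: 0.

0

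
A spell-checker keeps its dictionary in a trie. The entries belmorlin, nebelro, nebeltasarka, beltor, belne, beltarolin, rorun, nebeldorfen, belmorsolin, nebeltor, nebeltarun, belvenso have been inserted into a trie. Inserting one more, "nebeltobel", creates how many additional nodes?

3

Walking "nebeltobel" from the root, the first 7 characters ("nebelto") follow existing edges; "b" is the first miss.
New nodes needed: |"nebeltobel"| − 7 = 10 − 7 = 3.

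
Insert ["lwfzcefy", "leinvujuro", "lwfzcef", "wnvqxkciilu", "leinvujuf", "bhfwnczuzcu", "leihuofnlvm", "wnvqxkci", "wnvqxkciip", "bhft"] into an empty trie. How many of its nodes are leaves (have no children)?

8

Leaves are exactly the stored words that no other stored word extends.
Those words: "bhft", "bhfwnczuzcu", "leihuofnlvm", "leinvujuf", "leinvujuro", "lwfzcefy", "wnvqxkciilu", "wnvqxkciip"
Leaf count: 8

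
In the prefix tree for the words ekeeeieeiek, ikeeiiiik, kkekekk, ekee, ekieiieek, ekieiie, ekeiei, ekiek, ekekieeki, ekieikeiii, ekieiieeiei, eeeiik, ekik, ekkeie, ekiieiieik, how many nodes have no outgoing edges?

13

A leaf is a node with no children — equivalently, the end of a word that is not a proper prefix of any other stored word.
Those words: "eeeiik", "ekeeeieeiek", "ekeiei", "ekekieeki", "ekieiieeiei", "ekieiieek", "ekieikeiii", "ekiek", "ekiieiieik", "ekik", "ekkeie", "ikeeiiiik", "kkekekk"
Leaf count: 13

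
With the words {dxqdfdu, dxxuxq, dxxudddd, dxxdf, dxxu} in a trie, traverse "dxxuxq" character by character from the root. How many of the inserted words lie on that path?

Check each prefix of "dxxuxq" against the stored set — each match is an end-marker on the path.
Prefixes of the query that are stored words: "dxxu", "dxxuxq"
Count: 2

2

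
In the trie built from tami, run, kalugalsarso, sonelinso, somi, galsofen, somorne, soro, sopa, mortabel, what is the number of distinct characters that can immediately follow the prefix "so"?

Walk "so" from the root, arriving at one node.
Distinct next characters after "so": m, n, p, r.
That node has 4 child edges.

4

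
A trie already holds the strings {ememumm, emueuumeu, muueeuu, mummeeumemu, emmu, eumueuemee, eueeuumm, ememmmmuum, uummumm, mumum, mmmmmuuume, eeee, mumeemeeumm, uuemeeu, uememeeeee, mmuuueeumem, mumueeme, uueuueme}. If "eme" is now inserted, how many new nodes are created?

0

"eme" is already a full path in the trie; only an end-marker is added.
No new nodes are needed: 0.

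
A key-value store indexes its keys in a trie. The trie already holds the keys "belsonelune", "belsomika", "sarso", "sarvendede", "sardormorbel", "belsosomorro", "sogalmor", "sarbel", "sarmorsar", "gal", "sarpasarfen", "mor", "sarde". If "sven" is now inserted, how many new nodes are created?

The longest prefix of "sven" already in the trie is "s" (length 1).
So 4 − 1 = 3 new nodes.

3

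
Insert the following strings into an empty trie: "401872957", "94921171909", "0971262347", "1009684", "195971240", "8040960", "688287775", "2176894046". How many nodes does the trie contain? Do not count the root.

Count nodes per top-level branch (shared prefixes stored once):
  '0'-branch (0971262347): 10 nodes
  '1'-branch (1009684, 195971240): 15 nodes
  '2'-branch (2176894046): 10 nodes
  '4'-branch (401872957): 9 nodes
  '6'-branch (688287775): 9 nodes
  '8'-branch (8040960): 7 nodes
  '9'-branch (94921171909): 11 nodes
Sum: 71

71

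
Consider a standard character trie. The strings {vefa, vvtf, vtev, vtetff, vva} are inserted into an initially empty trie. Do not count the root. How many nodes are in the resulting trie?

14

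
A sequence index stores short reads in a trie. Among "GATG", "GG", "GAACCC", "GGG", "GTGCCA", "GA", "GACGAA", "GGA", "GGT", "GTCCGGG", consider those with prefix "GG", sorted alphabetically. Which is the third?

Filter for "GG…" and sort: "GG", "GGA", "GGG", "GGT"
The 3rd is GGG.

GGG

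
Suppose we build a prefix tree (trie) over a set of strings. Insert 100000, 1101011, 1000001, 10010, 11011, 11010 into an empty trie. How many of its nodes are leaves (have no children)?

4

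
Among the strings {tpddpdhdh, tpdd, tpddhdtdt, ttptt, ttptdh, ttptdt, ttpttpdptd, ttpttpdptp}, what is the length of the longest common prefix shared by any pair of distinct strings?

The deepest shared node is where two words last agree before diverging.
"ttpttpdptd" and "ttpttpdptp" agree on "ttpttpdpt" (9 characters) before diverging; nothing deeper is shared.
Longest shared-prefix length: 9

9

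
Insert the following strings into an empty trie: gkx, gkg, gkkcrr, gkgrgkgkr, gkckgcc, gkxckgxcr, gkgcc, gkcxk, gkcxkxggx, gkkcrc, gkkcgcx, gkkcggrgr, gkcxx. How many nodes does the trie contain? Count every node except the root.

42

Insert word by word; a character creates a node only if that edge doesn't already exist:
  "gkx" → 3 new (g, k, x)
  "gkg" → prefix "gk" already present; 1 new (g)
  "gkkcrr" → prefix "gk" already present; 4 new (k, c, r, r)
  "gkgrgkgkr" → prefix "gkg" already present; 6 new (r, g, k, g, k, r)
  "gkckgcc" → prefix "gk" already present; 5 new (c, k, g, c, c)
  "gkxckgxcr" → prefix "gkx" already present; 6 new (c, k, g, x, c, r)
  "gkgcc" → prefix "gkg" already present; 2 new (c, c)
  "gkcxk" → prefix "gkc" already present; 2 new (x, k)
  "gkcxkxggx" → prefix "gkcxk" already present; 4 new (x, g, g, x)
  "gkkcrc" → prefix "gkkcr" already present; 1 new (c)
  "gkkcgcx" → prefix "gkkc" already present; 3 new (g, c, x)
  "gkkcggrgr" → prefix "gkkcg" already present; 4 new (g, r, g, r)
  "gkcxx" → prefix "gkcx" already present; 1 new (x)
Total nodes = 3 + 1 + 4 + 6 + 5 + 6 + 2 + 2 + 4 + 1 + 3 + 4 + 1 = 42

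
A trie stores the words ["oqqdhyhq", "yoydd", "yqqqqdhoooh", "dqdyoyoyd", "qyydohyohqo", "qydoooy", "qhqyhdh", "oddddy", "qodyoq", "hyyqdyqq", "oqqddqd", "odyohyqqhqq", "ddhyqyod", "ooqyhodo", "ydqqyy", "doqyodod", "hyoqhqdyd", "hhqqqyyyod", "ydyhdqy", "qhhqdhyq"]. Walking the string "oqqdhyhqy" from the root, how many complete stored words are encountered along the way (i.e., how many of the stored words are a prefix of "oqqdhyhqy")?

1

Traverse "oqqdhyhqy" character by character; count nodes along the way that are marked as word ends.
Prefixes of the query that are stored words: "oqqdhyhq"
Count: 1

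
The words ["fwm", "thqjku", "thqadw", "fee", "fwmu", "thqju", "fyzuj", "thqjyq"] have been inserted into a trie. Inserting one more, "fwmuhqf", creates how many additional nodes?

The longest prefix of "fwmuhqf" already in the trie is "fwmu" (length 4).
So 7 − 4 = 3 new nodes.

3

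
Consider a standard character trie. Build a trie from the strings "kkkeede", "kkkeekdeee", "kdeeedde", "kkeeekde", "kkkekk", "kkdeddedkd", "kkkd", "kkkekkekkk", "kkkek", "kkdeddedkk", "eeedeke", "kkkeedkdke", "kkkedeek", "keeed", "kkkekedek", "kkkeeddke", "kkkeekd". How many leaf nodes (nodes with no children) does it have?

14

Leaves are exactly the stored words that no other stored word extends.
Those words: "eeedeke", "kdeeedde", "keeed", "kkdeddedkd", "kkdeddedkk", "kkeeekde", "kkkd", "kkkedeek", "kkkeeddke", "kkkeede", "kkkeedkdke", "kkkeekdeee", "kkkekedek", "kkkekkekkk"
Leaf count: 14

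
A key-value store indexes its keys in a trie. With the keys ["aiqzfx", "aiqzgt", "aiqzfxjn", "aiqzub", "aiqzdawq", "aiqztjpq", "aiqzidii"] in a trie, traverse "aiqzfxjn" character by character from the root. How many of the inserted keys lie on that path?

Check each prefix of "aiqzfxjn" against the stored set — each match is an end-marker on the path.
Prefixes of the query that are stored words: "aiqzfx", "aiqzfxjn"
Count: 2

2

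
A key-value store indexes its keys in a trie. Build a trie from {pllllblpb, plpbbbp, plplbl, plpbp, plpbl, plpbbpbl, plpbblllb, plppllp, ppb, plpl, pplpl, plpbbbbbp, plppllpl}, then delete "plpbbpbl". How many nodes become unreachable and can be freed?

A node on "plpbbpbl"'s path can go only if nothing else ends at it or branches off below it.
The suffix "pbl" (3 nodes) is used only by "plpbbpbl"; the node for "plpbb" still has the child "b", so pruning stops there.
Nodes removed: 3

3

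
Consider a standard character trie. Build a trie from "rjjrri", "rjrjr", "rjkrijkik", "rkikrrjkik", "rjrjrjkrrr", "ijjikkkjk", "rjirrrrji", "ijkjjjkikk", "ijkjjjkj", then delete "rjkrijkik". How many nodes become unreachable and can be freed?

Walk "rjkrijkik" from the leaf back toward the root, removing each node that no remaining word uses.
The suffix "krijkik" (7 nodes) is used only by "rjkrijkik"; the node for "rj" still has the child "j", so pruning stops there.
Nodes removed: 7

7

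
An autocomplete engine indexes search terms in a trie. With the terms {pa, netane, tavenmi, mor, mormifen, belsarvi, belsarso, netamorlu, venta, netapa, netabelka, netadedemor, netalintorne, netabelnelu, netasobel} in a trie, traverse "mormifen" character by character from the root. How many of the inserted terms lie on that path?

Check each prefix of "mormifen" against the stored set — each match is an end-marker on the path.
Prefixes of the query that are stored words: "mor", "mormifen"
Count: 2

2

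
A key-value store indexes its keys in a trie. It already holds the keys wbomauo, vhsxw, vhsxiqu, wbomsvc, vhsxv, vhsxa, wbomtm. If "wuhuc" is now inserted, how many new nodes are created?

4

"w" is already a path in the trie; the remaining "uhuc" must be added.
Each of the 4 remaining characters creates one node.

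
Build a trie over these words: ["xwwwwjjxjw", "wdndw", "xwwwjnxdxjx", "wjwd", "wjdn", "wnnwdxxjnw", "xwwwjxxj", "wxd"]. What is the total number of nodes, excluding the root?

41

For each word, the new-node count is its length minus the longest prefix already in the trie:
  "xwwwwjjxjw" → 10 new (x, w, w, w, w, j, j, x, j, w)
  "wdndw" → 5 new (w, d, n, d, w)
  "xwwwjnxdxjx" → prefix "xwww" already present; 7 new (j, n, x, d, x, j, x)
  "wjwd" → prefix "w" already present; 3 new (j, w, d)
  "wjdn" → prefix "wj" already present; 2 new (d, n)
  "wnnwdxxjnw" → prefix "w" already present; 9 new (n, n, w, d, x, x, j, n, w)
  "xwwwjxxj" → prefix "xwwwj" already present; 3 new (x, x, j)
  "wxd" → prefix "w" already present; 2 new (x, d)
Total nodes = 10 + 5 + 7 + 3 + 2 + 9 + 3 + 2 = 41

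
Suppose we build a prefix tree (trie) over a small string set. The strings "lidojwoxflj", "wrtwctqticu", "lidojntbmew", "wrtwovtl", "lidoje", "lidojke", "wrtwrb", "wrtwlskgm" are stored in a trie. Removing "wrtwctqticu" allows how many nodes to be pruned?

7

A node on "wrtwctqticu"'s path can go only if nothing else ends at it or branches off below it.
The suffix "ctqticu" (7 nodes) is used only by "wrtwctqticu"; the node for "wrtw" still has the child "o", so pruning stops there.
Nodes removed: 7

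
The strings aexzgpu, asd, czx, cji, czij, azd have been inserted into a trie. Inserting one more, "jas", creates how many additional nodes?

3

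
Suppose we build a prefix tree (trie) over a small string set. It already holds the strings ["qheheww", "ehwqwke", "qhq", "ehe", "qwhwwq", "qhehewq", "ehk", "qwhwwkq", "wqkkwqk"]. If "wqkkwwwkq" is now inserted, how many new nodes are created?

The longest prefix of "wqkkwwwkq" already in the trie is "wqkkw" (length 5).
Each of the 4 remaining characters creates one node.

4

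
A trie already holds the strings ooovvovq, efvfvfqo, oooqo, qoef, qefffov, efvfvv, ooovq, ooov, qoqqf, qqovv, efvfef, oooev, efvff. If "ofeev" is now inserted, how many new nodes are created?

"o" is already a path in the trie; the remaining "feev" must be added.
So 5 − 1 = 4 new nodes.

4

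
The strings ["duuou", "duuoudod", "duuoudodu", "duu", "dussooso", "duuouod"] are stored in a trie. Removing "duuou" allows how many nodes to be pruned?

A node on "duuou"'s path can go only if nothing else ends at it or branches off below it.
Every node on "duuou" is still needed (e.g. by "duuoudod"), so nothing is freed.
Nodes removed: 0

0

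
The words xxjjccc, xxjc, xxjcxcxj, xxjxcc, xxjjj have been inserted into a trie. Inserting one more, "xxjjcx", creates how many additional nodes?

1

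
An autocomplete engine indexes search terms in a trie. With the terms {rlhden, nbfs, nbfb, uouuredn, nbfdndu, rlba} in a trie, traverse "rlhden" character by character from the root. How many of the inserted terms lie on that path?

Check each prefix of "rlhden" against the stored set — each match is an end-marker on the path.
Prefixes of the query that are stored words: "rlhden"
Count: 1

1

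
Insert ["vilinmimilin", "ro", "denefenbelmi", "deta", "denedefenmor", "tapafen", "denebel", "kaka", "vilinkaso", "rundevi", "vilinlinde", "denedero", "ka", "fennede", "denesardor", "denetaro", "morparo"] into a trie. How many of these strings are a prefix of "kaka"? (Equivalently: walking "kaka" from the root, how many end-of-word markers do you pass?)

2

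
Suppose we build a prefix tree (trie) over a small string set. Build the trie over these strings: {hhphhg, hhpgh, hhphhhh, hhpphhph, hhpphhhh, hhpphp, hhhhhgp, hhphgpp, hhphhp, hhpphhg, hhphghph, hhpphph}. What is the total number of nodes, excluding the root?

Count nodes per top-level branch (shared prefixes stored once):
  'h'-branch (hhhhhgp, hhpgh, hhphghph, hhphgpp, hhphhg, hhphhhh, hhphhp, hhpphhg, hhpphhhh, hhpphhph, hhpphp, hhpphph): 32 nodes
Sum: 32

32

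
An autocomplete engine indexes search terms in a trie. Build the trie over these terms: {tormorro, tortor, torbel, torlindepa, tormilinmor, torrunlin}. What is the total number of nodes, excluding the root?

For each word, the new-node count is its length minus the longest prefix already in the trie:
  "tormorro" → 8 new (t, o, r, m, o, r, r, o)
  "tortor" → prefix "tor" already present; 3 new (t, o, r)
  "torbel" → prefix "tor" already present; 3 new (b, e, l)
  "torlindepa" → prefix "tor" already present; 7 new (l, i, n, d, e, p, a)
  "tormilinmor" → prefix "torm" already present; 7 new (i, l, i, n, m, o, r)
  "torrunlin" → prefix "tor" already present; 6 new (r, u, n, l, i, n)
Total nodes = 8 + 3 + 3 + 7 + 7 + 6 = 34

34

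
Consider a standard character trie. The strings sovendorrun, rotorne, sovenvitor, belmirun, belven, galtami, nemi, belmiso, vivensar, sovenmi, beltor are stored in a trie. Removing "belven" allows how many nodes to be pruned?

After clearing the end-marker at "belven", prune upward until reaching a node still needed by another word.
The suffix "ven" (3 nodes) is used only by "belven"; the node for "bel" still has the child "m", so pruning stops there.
Nodes removed: 3

3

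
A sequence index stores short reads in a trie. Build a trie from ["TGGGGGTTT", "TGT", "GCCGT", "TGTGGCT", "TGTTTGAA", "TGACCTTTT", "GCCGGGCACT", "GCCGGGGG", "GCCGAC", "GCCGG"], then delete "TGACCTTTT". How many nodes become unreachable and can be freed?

7

A node on "TGACCTTTT"'s path can go only if nothing else ends at it or branches off below it.
The suffix "ACCTTTT" (7 nodes) is used only by "TGACCTTTT"; the node for "TG" still has the child "G", so pruning stops there.
Nodes removed: 7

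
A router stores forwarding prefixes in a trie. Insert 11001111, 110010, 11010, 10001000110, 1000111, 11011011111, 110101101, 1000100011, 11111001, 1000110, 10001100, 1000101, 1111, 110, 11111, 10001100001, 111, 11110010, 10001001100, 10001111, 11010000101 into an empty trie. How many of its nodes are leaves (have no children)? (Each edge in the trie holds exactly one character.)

12

Leaves are exactly the stored words that no other stored word extends.
Those words: "10001000110", "10001001100", "1000101", "10001100001", "10001111", "110010", "11001111", "11010000101", "110101101", "11011011111", "11110010", "11111001"
Leaf count: 12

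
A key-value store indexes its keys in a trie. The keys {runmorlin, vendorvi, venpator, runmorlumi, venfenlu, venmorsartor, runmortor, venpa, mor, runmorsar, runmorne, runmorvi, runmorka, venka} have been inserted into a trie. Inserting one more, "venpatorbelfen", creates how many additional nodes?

6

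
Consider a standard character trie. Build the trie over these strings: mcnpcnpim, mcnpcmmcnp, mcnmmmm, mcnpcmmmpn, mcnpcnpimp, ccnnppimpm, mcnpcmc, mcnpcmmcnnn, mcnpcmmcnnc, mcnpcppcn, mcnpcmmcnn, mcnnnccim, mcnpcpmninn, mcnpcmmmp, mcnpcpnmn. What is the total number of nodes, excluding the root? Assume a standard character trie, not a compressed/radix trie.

54

Trace insertions, counting only characters that open a new branch:
  "mcnpcnpim" → 9 new (m, c, n, p, c, n, p, i, m)
  "mcnpcmmcnp" → prefix "mcnpc" already present; 5 new (m, m, c, n, p)
  "mcnmmmm" → prefix "mcn" already present; 4 new (m, m, m, m)
  "mcnpcmmmpn" → prefix "mcnpcmm" already present; 3 new (m, p, n)
  "mcnpcnpimp" → prefix "mcnpcnpim" already present; 1 new (p)
  "ccnnppimpm" → 10 new (c, c, n, n, p, p, i, m, p, m)
  "mcnpcmc" → prefix "mcnpcm" already present; 1 new (c)
  "mcnpcmmcnnn" → prefix "mcnpcmmcn" already present; 2 new (n, n)
  "mcnpcmmcnnc" → prefix "mcnpcmmcnn" already present; 1 new (c)
  "mcnpcppcn" → prefix "mcnpc" already present; 4 new (p, p, c, n)
  "mcnpcmmcnn" → prefix "mcnpcmmcnn" already present; 0 new (none)
  "mcnnnccim" → prefix "mcn" already present; 6 new (n, n, c, c, i, m)
  "mcnpcpmninn" → prefix "mcnpcp" already present; 5 new (m, n, i, n, n)
  "mcnpcmmmp" → prefix "mcnpcmmmp" already present; 0 new (none)
  "mcnpcpnmn" → prefix "mcnpcp" already present; 3 new (n, m, n)
Total nodes = 9 + 5 + 4 + 3 + 1 + 10 + 1 + 2 + 1 + 4 + 0 + 6 + 5 + 0 + 3 = 54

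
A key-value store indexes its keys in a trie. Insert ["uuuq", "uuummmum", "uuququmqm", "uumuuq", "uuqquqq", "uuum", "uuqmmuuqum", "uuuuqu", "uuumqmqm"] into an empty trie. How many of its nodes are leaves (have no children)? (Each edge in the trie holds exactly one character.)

Leaves are exactly the stored words that no other stored word extends.
Those words: "uumuuq", "uuqmmuuqum", "uuqquqq", "uuququmqm", "uuummmum", "uuumqmqm", "uuuq", "uuuuqu"
Leaf count: 8

8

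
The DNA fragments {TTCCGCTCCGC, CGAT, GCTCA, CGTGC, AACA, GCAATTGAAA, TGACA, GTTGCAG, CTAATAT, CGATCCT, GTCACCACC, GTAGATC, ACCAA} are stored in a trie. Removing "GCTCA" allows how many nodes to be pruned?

3

A node on "GCTCA"'s path can go only if nothing else ends at it or branches off below it.
The suffix "TCA" (3 nodes) is used only by "GCTCA"; the node for "GC" still has the child "A", so pruning stops there.
Nodes removed: 3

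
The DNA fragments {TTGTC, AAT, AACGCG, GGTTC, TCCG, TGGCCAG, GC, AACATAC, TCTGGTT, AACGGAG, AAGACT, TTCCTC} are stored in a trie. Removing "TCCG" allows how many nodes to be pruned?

2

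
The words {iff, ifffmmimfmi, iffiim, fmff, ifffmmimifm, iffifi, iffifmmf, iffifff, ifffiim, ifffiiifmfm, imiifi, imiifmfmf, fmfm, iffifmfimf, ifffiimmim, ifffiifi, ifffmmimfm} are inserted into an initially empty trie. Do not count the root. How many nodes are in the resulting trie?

Trace insertions, counting only characters that open a new branch:
  "iff" → 3 new (i, f, f)
  "ifffmmimfmi" → prefix "iff" already present; 8 new (f, m, m, i, m, f, m, i)
  "iffiim" → prefix "iff" already present; 3 new (i, i, m)
  "fmff" → 4 new (f, m, f, f)
  "ifffmmimifm" → prefix "ifffmmim" already present; 3 new (i, f, m)
  "iffifi" → prefix "iffi" already present; 2 new (f, i)
  "iffifmmf" → prefix "iffif" already present; 3 new (m, m, f)
  "iffifff" → prefix "iffif" already present; 2 new (f, f)
  "ifffiim" → prefix "ifff" already present; 3 new (i, i, m)
  "ifffiiifmfm" → prefix "ifffii" already present; 5 new (i, f, m, f, m)
  "imiifi" → prefix "i" already present; 5 new (m, i, i, f, i)
  "imiifmfmf" → prefix "imiif" already present; 4 new (m, f, m, f)
  "fmfm" → prefix "fmf" already present; 1 new (m)
  "iffifmfimf" → prefix "iffifm" already present; 4 new (f, i, m, f)
  "ifffiimmim" → prefix "ifffiim" already present; 3 new (m, i, m)
  "ifffiifi" → prefix "ifffii" already present; 2 new (f, i)
  "ifffmmimfm" → prefix "ifffmmimfm" already present; 0 new (none)
Total nodes = 3 + 8 + 3 + 4 + 3 + 2 + 3 + 2 + 3 + 5 + 5 + 4 + 1 + 4 + 3 + 2 + 0 = 55

55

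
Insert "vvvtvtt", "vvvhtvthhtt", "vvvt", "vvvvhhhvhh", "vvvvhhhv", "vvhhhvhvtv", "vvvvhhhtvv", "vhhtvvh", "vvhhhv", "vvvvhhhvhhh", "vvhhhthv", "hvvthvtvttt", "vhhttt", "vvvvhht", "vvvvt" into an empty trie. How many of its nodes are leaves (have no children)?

Leaves are exactly the stored words that no other stored word extends.
Those words: "hvvthvtvttt", "vhhttt", "vhhtvvh", "vvhhhthv", "vvhhhvhvtv", "vvvhtvthhtt", "vvvtvtt", "vvvvhhhtvv", "vvvvhhhvhhh", "vvvvhht", "vvvvt"
Leaf count: 11

11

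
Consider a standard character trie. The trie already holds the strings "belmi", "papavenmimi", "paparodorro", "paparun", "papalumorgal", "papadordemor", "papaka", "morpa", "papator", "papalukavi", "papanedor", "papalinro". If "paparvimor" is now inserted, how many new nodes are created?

The longest prefix of "paparvimor" already in the trie is "papar" (length 5).
New nodes needed: |"paparvimor"| − 5 = 10 − 5 = 5.

5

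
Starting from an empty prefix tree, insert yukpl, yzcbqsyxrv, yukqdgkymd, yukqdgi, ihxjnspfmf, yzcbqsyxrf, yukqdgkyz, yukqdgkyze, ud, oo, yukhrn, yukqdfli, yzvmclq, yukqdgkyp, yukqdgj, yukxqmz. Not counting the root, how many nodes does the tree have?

Insert word by word; a character creates a node only if that edge doesn't already exist:
  "yukpl" → 5 new (y, u, k, p, l)
  "yzcbqsyxrv" → prefix "y" already present; 9 new (z, c, b, q, s, y, x, r, v)
  "yukqdgkymd" → prefix "yuk" already present; 7 new (q, d, g, k, y, m, d)
  "yukqdgi" → prefix "yukqdg" already present; 1 new (i)
  "ihxjnspfmf" → 10 new (i, h, x, j, n, s, p, f, m, f)
  "yzcbqsyxrf" → prefix "yzcbqsyxr" already present; 1 new (f)
  "yukqdgkyz" → prefix "yukqdgky" already present; 1 new (z)
  "yukqdgkyze" → prefix "yukqdgkyz" already present; 1 new (e)
  "ud" → 2 new (u, d)
  "oo" → 2 new (o, o)
  "yukhrn" → prefix "yuk" already present; 3 new (h, r, n)
  "yukqdfli" → prefix "yukqd" already present; 3 new (f, l, i)
  "yzvmclq" → prefix "yz" already present; 5 new (v, m, c, l, q)
  "yukqdgkyp" → prefix "yukqdgky" already present; 1 new (p)
  "yukqdgj" → prefix "yukqdg" already present; 1 new (j)
  "yukxqmz" → prefix "yuk" already present; 4 new (x, q, m, z)
Total nodes = 5 + 9 + 7 + 1 + 10 + 1 + 1 + 1 + 2 + 2 + 3 + 3 + 5 + 1 + 1 + 4 = 56

56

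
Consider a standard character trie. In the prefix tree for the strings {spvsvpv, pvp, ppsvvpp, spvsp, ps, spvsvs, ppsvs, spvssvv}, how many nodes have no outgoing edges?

Leaves are exactly the stored words that no other stored word extends.
Those words: "ppsvs", "ppsvvpp", "ps", "pvp", "spvsp", "spvssvv", "spvsvpv", "spvsvs"
Leaf count: 8

8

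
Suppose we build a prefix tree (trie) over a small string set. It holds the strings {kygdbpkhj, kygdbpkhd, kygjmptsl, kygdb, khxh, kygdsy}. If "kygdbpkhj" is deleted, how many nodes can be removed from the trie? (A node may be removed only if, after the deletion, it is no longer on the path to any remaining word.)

After clearing the end-marker at "kygdbpkhj", prune upward until reaching a node still needed by another word.
The suffix "j" (1 node) is used only by "kygdbpkhj"; the node for "kygdbpkh" still has the child "d", so pruning stops there.
Nodes removed: 1

1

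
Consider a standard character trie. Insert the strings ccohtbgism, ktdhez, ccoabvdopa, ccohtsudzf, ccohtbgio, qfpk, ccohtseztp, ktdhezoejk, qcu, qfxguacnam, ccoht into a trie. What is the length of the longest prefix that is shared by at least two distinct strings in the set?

8

Equivalently: take the maximum, over all pairs, of their longest common prefix length.
e.g. "ccohtbgio" and "ccohtbgism" share the prefix "ccohtbgi" of length 8; no pair shares a longer one.
Longest shared-prefix length: 8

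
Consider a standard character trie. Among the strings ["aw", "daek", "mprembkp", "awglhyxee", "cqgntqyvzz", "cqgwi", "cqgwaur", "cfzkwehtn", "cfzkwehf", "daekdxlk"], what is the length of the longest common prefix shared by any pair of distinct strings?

7

Look for the deepest trie node that still has at least two words in its subtree.
"cfzkwehf" and "cfzkwehtn" agree on "cfzkweh" (7 characters) before diverging; nothing deeper is shared.
Longest shared-prefix length: 7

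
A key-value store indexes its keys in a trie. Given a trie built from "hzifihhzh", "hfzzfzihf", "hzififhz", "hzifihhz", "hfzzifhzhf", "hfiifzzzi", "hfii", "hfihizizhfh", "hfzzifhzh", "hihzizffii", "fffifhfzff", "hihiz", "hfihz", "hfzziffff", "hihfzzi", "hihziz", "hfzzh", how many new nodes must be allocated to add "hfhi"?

2

"hf" is already a path in the trie; the remaining "hi" must be added.
Each of the 2 remaining characters creates one node.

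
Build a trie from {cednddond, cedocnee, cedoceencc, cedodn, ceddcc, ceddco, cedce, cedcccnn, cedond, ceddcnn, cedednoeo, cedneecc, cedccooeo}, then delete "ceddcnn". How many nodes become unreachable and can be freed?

A node on "ceddcnn"'s path can go only if nothing else ends at it or branches off below it.
The suffix "nn" (2 nodes) is used only by "ceddcnn"; the node for "ceddc" still has the child "c", so pruning stops there.
Nodes removed: 2

2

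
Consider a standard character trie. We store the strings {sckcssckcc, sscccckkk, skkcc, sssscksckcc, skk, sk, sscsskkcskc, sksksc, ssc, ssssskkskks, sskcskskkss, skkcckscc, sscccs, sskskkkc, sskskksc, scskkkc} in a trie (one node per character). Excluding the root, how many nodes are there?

Insert word by word; a character creates a node only if that edge doesn't already exist:
  "sckcssckcc" → 10 new (s, c, k, c, s, s, c, k, c, c)
  "sscccckkk" → prefix "s" already present; 8 new (s, c, c, c, c, k, k, k)
  "skkcc" → prefix "s" already present; 4 new (k, k, c, c)
  "sssscksckcc" → prefix "ss" already present; 9 new (s, s, c, k, s, c, k, c, c)
  "skk" → prefix "skk" already present; 0 new (none)
  "sk" → prefix "sk" already present; 0 new (none)
  "sscsskkcskc" → prefix "ssc" already present; 8 new (s, s, k, k, c, s, k, c)
  "sksksc" → prefix "sk" already present; 4 new (s, k, s, c)
  "ssc" → prefix "ssc" already present; 0 new (none)
  "ssssskkskks" → prefix "ssss" already present; 7 new (s, k, k, s, k, k, s)
  "sskcskskkss" → prefix "ss" already present; 9 new (k, c, s, k, s, k, k, s, s)
  "skkcckscc" → prefix "skkcc" already present; 4 new (k, s, c, c)
  "sscccs" → prefix "ssccc" already present; 1 new (s)
  "sskskkkc" → prefix "ssk" already present; 5 new (s, k, k, k, c)
  "sskskksc" → prefix "sskskk" already present; 2 new (s, c)
  "scskkkc" → prefix "sc" already present; 5 new (s, k, k, k, c)
Total nodes = 10 + 8 + 4 + 9 + 0 + 0 + 8 + 4 + 0 + 7 + 9 + 4 + 1 + 5 + 2 + 5 = 76

76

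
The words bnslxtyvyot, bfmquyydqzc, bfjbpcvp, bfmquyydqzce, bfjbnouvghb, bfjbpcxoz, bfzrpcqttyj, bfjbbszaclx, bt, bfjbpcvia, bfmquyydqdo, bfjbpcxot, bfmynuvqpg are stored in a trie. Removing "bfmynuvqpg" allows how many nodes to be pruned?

7

A node on "bfmynuvqpg"'s path can go only if nothing else ends at it or branches off below it.
The suffix "ynuvqpg" (7 nodes) is used only by "bfmynuvqpg"; the node for "bfm" still has the child "q", so pruning stops there.
Nodes removed: 7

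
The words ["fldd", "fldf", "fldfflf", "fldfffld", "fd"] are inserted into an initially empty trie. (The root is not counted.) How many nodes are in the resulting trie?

12

Trie structure (* marks end of a word):
(root)
└─ f
   ├─ d *
   └─ l
      └─ d
         ├─ d *
         └─ f *
            └─ f
               ├─ f
               │  └─ l
               │     └─ d *
               └─ l
                  └─ f *
Counting every labelled node above: 12.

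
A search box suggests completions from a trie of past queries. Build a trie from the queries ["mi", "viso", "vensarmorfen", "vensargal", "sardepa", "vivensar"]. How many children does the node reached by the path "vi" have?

Follow the path "vi" to its node, then look at its outgoing edges.
Distinct next characters after "vi": s, v.
That node has 2 child edges.

2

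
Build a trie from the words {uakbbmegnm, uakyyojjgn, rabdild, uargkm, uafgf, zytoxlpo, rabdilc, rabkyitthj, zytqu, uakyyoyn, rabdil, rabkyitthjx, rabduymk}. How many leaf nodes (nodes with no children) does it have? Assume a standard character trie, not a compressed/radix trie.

Leaves are exactly the stored words that no other stored word extends.
Those words: "rabdilc", "rabdild", "rabduymk", "rabkyitthjx", "uafgf", "uakbbmegnm", "uakyyojjgn", "uakyyoyn", "uargkm", "zytoxlpo", "zytqu"
Leaf count: 11

11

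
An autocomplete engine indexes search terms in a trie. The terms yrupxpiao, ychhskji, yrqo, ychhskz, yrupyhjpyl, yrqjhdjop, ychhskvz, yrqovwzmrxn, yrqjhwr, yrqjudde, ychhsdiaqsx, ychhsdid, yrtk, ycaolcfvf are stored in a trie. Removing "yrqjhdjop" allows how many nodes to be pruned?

A node on "yrqjhdjop"'s path can go only if nothing else ends at it or branches off below it.
The suffix "djop" (4 nodes) is used only by "yrqjhdjop"; the node for "yrqjh" still has the child "w", so pruning stops there.
Nodes removed: 4

4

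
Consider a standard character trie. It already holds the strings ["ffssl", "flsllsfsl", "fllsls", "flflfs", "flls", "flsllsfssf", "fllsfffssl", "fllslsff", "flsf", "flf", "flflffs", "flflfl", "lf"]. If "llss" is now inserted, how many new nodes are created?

The longest prefix of "llss" already in the trie is "l" (length 1).
New nodes needed: |"llss"| − 1 = 4 − 1 = 3.

3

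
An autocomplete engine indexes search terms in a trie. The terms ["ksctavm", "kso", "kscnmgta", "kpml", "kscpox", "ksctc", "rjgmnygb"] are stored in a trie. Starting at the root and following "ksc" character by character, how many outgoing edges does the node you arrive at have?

Walk "ksc" from the root, arriving at one node.
Distinct next characters after "ksc": n, p, t.
That node has 3 child edges.

3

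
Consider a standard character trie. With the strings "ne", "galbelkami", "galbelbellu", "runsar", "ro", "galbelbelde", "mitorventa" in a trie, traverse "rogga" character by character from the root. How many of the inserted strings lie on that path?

Traverse "rogga" character by character; count nodes along the way that are marked as word ends.
Prefixes of the query that are stored words: "ro"
Count: 1

1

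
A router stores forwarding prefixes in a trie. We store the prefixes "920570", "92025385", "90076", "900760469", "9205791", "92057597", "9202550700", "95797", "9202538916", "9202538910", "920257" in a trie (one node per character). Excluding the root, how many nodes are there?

38

Count nodes per top-level branch (shared prefixes stored once):
  '9'-branch (90076, 900760469, 92025385, 9202538910, 9202538916, 9202550700, 920257, 920570, 92057597, 9205791, 95797): 38 nodes
Sum: 38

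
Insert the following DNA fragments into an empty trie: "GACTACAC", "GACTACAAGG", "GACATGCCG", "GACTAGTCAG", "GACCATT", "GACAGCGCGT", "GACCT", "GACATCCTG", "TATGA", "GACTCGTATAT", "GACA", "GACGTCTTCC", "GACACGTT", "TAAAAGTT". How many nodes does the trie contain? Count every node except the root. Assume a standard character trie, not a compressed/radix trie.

Count nodes per top-level branch (shared prefixes stored once):
  'G'-branch (GACA, GACACGTT, GACAGCGCGT, GACATCCTG, GACATGCCG, GACCATT, GACCT, GACGTCTTCC, GACTACAAGG, GACTACAC, GACTAGTCAG, GACTCGTATAT): 55 nodes
  'T'-branch (TAAAAGTT, TATGA): 11 nodes
Sum: 66

66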